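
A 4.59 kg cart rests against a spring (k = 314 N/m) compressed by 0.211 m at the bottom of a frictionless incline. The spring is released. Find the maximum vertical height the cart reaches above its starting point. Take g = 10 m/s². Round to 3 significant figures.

At maximum height the cart is at rest, so ½kx² = mgh
h = kx²/(2mg) = (314)(0.211)²/(2 × 4.59 × 10) = 0.1523 m

h = 0.152 m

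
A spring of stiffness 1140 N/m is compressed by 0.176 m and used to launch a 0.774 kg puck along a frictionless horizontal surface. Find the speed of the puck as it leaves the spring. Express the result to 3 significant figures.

Conservation of energy: ½kx² = ½mv²
v = x√(k/m) = 0.176 × √(1140/0.774) = 6.755 m/s

v = 6.75 m/s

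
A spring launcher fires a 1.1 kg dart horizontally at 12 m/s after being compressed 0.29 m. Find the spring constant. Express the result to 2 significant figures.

½kx² = ½mv²
k = mv²/x² = (1.1)(12)²/(0.29)² = 1883 N/m

k = 1900 N/m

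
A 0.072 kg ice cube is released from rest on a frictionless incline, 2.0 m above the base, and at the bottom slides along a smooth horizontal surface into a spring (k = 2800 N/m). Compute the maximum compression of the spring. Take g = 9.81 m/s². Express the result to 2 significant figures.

x = 0.032 m

Energy conservation (no friction) from release to max compression: mgh = ½kx²
x = √(2mgh/k) = √(2 × 0.072 × 9.81 × 2.0 / 2800) = 0.03177 m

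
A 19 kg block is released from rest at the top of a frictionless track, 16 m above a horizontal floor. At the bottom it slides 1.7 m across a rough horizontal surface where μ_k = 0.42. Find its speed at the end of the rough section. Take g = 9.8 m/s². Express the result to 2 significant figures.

Applying the work–energy principle:
mgh = ½mv² + μ_k m g d
W_f = μ_k mg d = (0.42)(19)(9.8)(1.7) = 132.9 J
½mv² = mgh − W_f = 2979.2 − 132.9 = 2846.3 J
v = √(2 × 2846.3/19) = 17.31 m/s

v = 17 m/s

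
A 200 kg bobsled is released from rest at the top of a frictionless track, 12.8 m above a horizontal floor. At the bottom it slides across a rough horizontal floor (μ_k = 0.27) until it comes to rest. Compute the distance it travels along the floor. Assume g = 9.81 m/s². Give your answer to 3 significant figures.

d = 47.4 m

Energy at the top = energy at the end + work done against friction:
At rest all PE has been dissipated by friction: mgh = μ_k m g d
d = h/μ_k = 12.8/0.27 = 47.41 m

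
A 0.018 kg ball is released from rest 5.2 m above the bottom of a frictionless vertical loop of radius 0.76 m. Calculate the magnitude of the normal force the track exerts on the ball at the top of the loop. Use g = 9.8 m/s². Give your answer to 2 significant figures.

N = 1.5 N

Energy from release to top (height 2r): mgh = ½mv_top² + mg(2r)
v_top² = 2g(h − 2r) = 2(9.8)(5.2 − 1.520) = 72.128 m²/s²
At the top, both N and weight point toward the centre: N + mg = mv_top²/r
N = m(v_top²/r − g) = 0.018(72.128/0.76 − 9.8) = 1.532 N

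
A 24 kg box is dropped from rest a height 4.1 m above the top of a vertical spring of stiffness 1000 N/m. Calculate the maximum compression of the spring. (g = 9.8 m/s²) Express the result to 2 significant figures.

x = 1.6 m

Measuring PE from the top of the relaxed spring, at max compression the box has dropped H + x with zero KE, so:
mg(H + x) = ½kx²
½(1000)x² − (24)(9.8)x − (24)(9.8)(4.1) = 0
500.0x² − 235.2x − 964.3 = 0
x = [235.2 + √(55319 + 1.9286e+06)]/(2 × 500.0) = 1.644 m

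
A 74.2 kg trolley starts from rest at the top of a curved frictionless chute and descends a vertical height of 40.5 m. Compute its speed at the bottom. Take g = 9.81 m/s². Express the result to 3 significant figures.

Equating total energy at the two states: mgh = ½mv²
v = √(2gh) = √(2 × 9.81 × 40.5) = √794.61 = 28.19 m/s

v = 28.2 m/s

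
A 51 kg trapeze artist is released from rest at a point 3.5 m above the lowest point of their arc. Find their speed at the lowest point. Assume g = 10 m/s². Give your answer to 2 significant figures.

v = 8.4 m/s

Energy conservation between the two points: mgh = ½mv²
v = √(2gh) = √(2 × 10 × 3.5) = √70.000 = 8.367 m/s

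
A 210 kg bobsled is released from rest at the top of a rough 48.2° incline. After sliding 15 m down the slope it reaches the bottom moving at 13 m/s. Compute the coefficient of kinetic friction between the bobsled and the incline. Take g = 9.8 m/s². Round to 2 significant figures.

μ_k = 0.26

mgh = ½mv² + μ_k (mg cosθ) L, with h = L sinθ
mgL sinθ = 23013 J; ½mv² = 17745 J
W_f = 23013 − 17745 = 5268 J
μ_k = W_f/(mg cosθ · L) = 5268/(1372 × 15) = 0.2560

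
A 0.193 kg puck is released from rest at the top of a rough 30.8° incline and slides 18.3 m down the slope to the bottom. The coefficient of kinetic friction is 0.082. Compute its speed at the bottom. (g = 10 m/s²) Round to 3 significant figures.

Energy: mgh = ½mv² + W_f, with h = L sinθ and W_f = μ_k (mg cosθ) L
mgh = mgL sinθ = (0.193)(10)(18.3)sin30.8° = 18.085 J
W_f = μ_k mg cosθ · L = (0.082)(0.193)(10)cos30.8°·18.3 = 2.488 J
½mv² = 18.085 − 2.488 = 15.597 J
v = √(2 × 15.597/0.193) = 12.71 m/s

v = 12.7 m/s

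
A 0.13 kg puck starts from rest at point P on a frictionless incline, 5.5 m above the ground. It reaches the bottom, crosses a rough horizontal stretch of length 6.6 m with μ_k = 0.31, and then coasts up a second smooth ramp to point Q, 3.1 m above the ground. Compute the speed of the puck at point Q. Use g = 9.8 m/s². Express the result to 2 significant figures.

v = 2.6 m/s

Energy at P: mgh₁ = (0.13)(9.8)(5.5) = 7.0070 J
Friction loss: W_f = μ_k mg d = 2.607 J
At Q: ½mv² + mgh₂ = mgh₁ − W_f
½mv² = 7.0070 − 2.607 − 3.9494 = 0.45100 J
v = √(2 × 0.45100/0.13) = 2.634 m/s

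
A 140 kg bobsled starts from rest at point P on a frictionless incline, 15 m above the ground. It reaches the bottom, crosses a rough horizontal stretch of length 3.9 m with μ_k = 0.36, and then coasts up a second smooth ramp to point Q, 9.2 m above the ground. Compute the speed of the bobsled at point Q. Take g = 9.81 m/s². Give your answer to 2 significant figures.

v = 9.3 m/s

Energy at P: mgh₁ = (140)(9.81)(15) = 20601 J
Friction loss: W_f = μ_k mg d = 1928 J
At Q: ½mv² + mgh₂ = mgh₁ − W_f
½mv² = 20601 − 1928 − 12635 = 6037.5 J
v = √(2 × 6037.5/140) = 9.287 m/s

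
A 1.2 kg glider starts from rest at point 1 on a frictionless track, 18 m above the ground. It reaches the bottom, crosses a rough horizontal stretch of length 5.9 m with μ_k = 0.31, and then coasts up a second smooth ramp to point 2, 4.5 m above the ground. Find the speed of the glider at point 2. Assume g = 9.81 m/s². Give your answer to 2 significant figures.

Energy at 1: mgh₁ = (1.2)(9.81)(18) = 211.90 J
Friction loss: W_f = μ_k mg d = 21.53 J
At 2: ½mv² + mgh₂ = mgh₁ − W_f
½mv² = 211.90 − 21.53 − 52.974 = 137.39 J
v = √(2 × 137.39/1.2) = 15.13 m/s

v = 15 m/s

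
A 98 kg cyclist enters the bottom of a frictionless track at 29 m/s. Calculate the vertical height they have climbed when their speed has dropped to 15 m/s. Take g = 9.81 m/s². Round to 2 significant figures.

Conservation of energy: ½mv₁² = ½mv₂² + mgh
h = (v₁² − v₂²)/(2g) = (29² − 15²)/(2 × 9.81) = 31.40 m

h = 31 m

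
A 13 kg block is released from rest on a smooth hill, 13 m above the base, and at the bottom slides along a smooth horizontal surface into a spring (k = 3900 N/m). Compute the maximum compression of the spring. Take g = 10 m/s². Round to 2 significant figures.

Gravitational PE at the top equals spring PE at max compression: mgh = ½kx²
x = √(2mgh/k) = √(2 × 13 × 10 × 13 / 3900) = 0.9309 m

x = 0.93 m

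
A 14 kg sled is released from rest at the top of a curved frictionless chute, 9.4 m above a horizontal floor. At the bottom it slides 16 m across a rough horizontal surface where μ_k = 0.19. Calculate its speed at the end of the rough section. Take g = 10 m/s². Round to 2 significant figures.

v = 11 m/s

Applying the work–energy principle:
mgh = ½mv² + μ_k m g d
W_f = μ_k mg d = (0.19)(14)(10)(16) = 425.6 J
½mv² = mgh − W_f = 1316.0 − 425.6 = 890.40 J
v = √(2 × 890.40/14) = 11.28 m/s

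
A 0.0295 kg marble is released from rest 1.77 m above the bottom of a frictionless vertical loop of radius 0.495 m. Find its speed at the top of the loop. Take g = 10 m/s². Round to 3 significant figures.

Energy conservation: mgh = ½mv_top² + mg(2r)
v_top² = 2g(h − 2r) = 2(10)(1.77 − 0.9900) = 15.60
v_top = 3.950 m/s

v = 3.95 m/s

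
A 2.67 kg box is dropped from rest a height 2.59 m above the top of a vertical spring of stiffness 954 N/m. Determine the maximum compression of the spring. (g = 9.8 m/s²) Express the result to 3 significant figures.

x = 0.405 m

Measuring PE from the top of the relaxed spring, at max compression the box has dropped H + x with zero KE, so:
mg(H + x) = ½kx²
½(954)x² − (2.67)(9.8)x − (2.67)(9.8)(2.59) = 0
477.0x² − 26.17x − 67.77 = 0
x = [26.17 + √(684.7 + 129305)]/(2 × 477.0) = 0.4054 m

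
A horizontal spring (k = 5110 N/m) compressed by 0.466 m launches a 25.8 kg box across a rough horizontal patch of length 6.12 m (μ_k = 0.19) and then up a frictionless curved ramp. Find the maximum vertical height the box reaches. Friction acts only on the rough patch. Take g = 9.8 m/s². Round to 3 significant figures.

h = 1.03 m

Spring energy: E₀ = ½kx² = ½(5110)(0.466)² = 554.83 J
Friction: W_f = μ_k mg d = (0.19)(25.8)(9.8)(6.12) = 294.0 J
Energy at base of ramp: E = 554.83 − 294.0 = 260.83 J
At max height all remaining energy is PE: mgh = E ⇒ h = E/(mg) = 260.83/(25.8 × 9.8) = 1.032 m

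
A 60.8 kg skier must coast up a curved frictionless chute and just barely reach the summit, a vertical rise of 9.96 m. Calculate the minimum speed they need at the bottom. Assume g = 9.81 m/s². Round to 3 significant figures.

At the top they are momentarily at rest, so all KE converts to PE: ½mv² = mgh
v = √(2gh) = √(2 × 9.81 × 9.96) = 13.98 m/s

v = 14.0 m/s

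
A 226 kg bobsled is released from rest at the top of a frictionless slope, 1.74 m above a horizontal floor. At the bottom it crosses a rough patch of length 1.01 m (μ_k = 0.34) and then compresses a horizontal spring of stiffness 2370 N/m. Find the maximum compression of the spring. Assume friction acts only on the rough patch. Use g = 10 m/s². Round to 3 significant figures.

Initial energy: E₁ = mgh = (226)(10)(1.74) = 3932.4 J
Friction removes W_f = μ_k mg d = (0.34)(226)(10)(1.01) = 776.1 J
Energy reaching the spring: E = 3932.4 − 776.1 = 3156.3 J
At max compression ½kx² = E ⇒ x = √(2E/k) = √(2 × 3156.3/2370) = 1.632 m

x = 1.63 m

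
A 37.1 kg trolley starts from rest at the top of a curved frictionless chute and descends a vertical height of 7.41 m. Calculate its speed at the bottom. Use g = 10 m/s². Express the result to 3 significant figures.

Energy conservation between the two points: mgh = ½mv²
v = √(2gh) = √(2 × 10 × 7.41) = √148.20 = 12.17 m/s

v = 12.2 m/s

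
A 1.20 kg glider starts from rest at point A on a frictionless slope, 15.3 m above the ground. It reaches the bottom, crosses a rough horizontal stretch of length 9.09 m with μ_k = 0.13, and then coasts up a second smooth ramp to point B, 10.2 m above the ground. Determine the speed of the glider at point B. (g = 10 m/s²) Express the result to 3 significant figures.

Energy at A: mgh₁ = (1.20)(10)(15.3) = 183.60 J
Friction loss: W_f = μ_k mg d = 14.18 J
At B: ½mv² + mgh₂ = mgh₁ − W_f
½mv² = 183.60 − 14.18 − 122.40 = 47.020 J
v = √(2 × 47.020/1.20) = 8.852 m/s

v = 8.85 m/s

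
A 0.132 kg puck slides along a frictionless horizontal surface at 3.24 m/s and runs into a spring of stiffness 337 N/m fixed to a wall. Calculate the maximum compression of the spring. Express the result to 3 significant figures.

x = 0.0641 m

At max compression the puck is momentarily at rest: ½mv² = ½kx²
x = v√(m/k) = 3.24 × √(0.132/337) = 0.06412 m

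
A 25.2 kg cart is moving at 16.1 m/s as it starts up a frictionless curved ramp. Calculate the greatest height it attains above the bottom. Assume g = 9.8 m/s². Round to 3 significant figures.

Setting KE at the bottom equal to PE gained: ½mv² = mgh
h = v²/(2g) = 16.1²/(2 × 9.8) = 13.23 m

h = 13.2 m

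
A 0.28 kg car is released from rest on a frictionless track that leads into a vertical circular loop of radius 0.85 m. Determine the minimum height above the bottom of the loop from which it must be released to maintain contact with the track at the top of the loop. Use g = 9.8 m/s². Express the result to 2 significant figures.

h = 2.1 m

At the top, for minimum speed gravity alone supplies the centripetal force: mg = mv_top²/r ⇒ v_top² = gr = 8.330 m²/s²
Energy conservation from release height h to the top (height 2r): mgh = ½mv_top² + mg(2r)
h = v_top²/(2g) + 2r = r/2 + 2r = 5r/2 = 2.125 m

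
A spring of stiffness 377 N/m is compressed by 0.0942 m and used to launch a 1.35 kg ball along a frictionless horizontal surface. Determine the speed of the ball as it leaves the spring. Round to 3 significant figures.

v = 1.57 m/s

Conservation of energy: ½kx² = ½mv²
v = x√(k/m) = 0.0942 × √(377/1.35) = 1.574 m/s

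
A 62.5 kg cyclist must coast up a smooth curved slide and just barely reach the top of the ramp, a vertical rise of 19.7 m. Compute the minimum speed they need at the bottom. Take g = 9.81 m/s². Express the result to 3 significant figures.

At the top they are momentarily at rest, so all KE converts to PE: ½mv² = mgh
v = √(2gh) = √(2 × 9.81 × 19.7) = 19.66 m/s

v = 19.7 m/s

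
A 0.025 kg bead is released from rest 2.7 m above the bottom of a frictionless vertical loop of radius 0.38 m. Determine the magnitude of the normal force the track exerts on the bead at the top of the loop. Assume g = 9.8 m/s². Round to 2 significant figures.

Energy from release to top (height 2r): mgh = ½mv_top² + mg(2r)
v_top² = 2g(h − 2r) = 2(9.8)(2.7 − 0.7600) = 38.024 m²/s²
At the top, both N and weight point toward the centre: N + mg = mv_top²/r
N = m(v_top²/r − g) = 0.025(38.024/0.38 − 9.8) = 2.257 N

N = 2.3 N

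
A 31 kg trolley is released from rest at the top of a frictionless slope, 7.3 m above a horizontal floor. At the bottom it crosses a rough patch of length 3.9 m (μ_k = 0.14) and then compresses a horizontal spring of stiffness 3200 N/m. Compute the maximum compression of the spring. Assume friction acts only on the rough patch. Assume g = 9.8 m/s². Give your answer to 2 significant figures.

x = 1.1 m

Initial energy: E₁ = mgh = (31)(9.8)(7.3) = 2217.7 J
Friction removes W_f = μ_k mg d = (0.14)(31)(9.8)(3.9) = 165.9 J
Energy reaching the spring: E = 2217.7 − 165.9 = 2051.9 J
At max compression ½kx² = E ⇒ x = √(2E/k) = √(2 × 2051.9/3200) = 1.132 m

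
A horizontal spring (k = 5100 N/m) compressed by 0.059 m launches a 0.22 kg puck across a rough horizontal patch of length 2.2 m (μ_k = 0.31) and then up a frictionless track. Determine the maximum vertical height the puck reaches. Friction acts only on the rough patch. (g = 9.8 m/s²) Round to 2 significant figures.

Spring energy: E₀ = ½kx² = ½(5100)(0.059)² = 8.8765 J
Friction: W_f = μ_k mg d = (0.31)(0.22)(9.8)(2.2) = 1.470 J
Energy at base of ramp: E = 8.8765 − 1.470 = 7.4062 J
At max height all remaining energy is PE: mgh = E ⇒ h = E/(mg) = 7.4062/(0.22 × 9.8) = 3.435 m

h = 3.4 m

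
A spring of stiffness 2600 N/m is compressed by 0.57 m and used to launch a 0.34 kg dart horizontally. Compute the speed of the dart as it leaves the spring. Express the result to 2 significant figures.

v = 50 m/s

The dart leaves the spring when the spring is at natural length, so ½kx² = ½mv²
v = x√(k/m) = 0.57 × √(2600/0.34) = 49.85 m/s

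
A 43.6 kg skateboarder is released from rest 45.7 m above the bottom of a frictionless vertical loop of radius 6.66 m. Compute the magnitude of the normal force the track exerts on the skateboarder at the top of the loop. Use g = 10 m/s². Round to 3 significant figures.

Energy from release to top (height 2r): mgh = ½mv_top² + mg(2r)
v_top² = 2g(h − 2r) = 2(10)(45.7 − 13.32) = 647.60 m²/s²
At the top, both N and weight point toward the centre: N + mg = mv_top²/r
N = m(v_top²/r − g) = 43.6(647.60/6.66 − 10) = 3804 N

N = 3800 N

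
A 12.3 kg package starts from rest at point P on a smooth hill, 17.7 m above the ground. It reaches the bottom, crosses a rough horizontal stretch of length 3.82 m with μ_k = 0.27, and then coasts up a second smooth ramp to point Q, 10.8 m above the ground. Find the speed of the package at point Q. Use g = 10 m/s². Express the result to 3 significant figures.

v = 10.8 m/s

Energy at P: mgh₁ = (12.3)(10)(17.7) = 2177.1 J
Friction loss: W_f = μ_k mg d = 126.9 J
At Q: ½mv² + mgh₂ = mgh₁ − W_f
½mv² = 2177.1 − 126.9 − 1328.4 = 721.84 J
v = √(2 × 721.84/12.3) = 10.83 m/s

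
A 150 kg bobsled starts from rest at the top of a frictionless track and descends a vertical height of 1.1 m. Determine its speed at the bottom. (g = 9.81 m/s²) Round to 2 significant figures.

v = 4.6 m/s

Equating total energy at the two states: mgh = ½mv²
v = √(2gh) = √(2 × 9.81 × 1.1) = √21.582 = 4.646 m/s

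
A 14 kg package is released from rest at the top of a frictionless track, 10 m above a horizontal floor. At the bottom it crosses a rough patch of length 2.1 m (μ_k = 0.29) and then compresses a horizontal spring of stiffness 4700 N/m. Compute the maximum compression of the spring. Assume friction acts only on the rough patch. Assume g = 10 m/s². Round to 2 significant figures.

Initial energy: E₁ = mgh = (14)(10)(10) = 1400.0 J
Friction removes W_f = μ_k mg d = (0.29)(14)(10)(2.1) = 85.26 J
Energy reaching the spring: E = 1400.0 − 85.26 = 1314.7 J
At max compression ½kx² = E ⇒ x = √(2E/k) = √(2 × 1314.7/4700) = 0.7480 m

x = 0.75 m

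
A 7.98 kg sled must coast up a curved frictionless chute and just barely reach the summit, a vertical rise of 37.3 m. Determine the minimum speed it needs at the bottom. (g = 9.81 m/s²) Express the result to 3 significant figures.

v = 27.1 m/s

At the top it is momentarily at rest, so all KE converts to PE: ½mv² = mgh
v = √(2gh) = √(2 × 9.81 × 37.3) = 27.05 m/s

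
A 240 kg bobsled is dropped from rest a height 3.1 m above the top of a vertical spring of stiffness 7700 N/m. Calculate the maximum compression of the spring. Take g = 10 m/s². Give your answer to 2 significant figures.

x = 1.7 m

Let x be the compression. The total drop is H + x, and the bobsled is instantaneously at rest at max compression, so energy conservation gives:
mg(H + x) = ½kx²
½(7700)x² − (240)(10)x − (240)(10)(3.1) = 0
3850x² − 2400x − 7440 = 0
x = [2400 + √(5.760e+06 + 1.1458e+08)]/(2 × 3850) = 1.736 m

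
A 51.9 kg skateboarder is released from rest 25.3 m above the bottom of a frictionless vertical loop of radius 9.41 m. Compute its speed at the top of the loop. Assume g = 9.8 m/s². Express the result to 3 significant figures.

v = 11.3 m/s

Energy conservation: mgh = ½mv_top² + mg(2r)
v_top² = 2g(h − 2r) = 2(9.8)(25.3 − 18.82) = 127.0
v_top = 11.27 m/s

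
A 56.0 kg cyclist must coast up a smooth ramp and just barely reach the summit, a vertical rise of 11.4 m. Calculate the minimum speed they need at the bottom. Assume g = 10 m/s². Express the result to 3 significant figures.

At the top they are momentarily at rest, so all KE converts to PE: ½mv² = mgh
v = √(2gh) = √(2 × 10 × 11.4) = 15.10 m/s

v = 15.1 m/s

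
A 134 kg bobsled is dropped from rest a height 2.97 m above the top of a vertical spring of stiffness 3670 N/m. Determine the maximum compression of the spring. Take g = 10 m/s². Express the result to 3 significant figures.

Take the reference level at the top of the uncompressed spring. At max compression the bobsled has fallen H + x and is momentarily at rest:
mg(H + x) = ½kx²
½(3670)x² − (134)(10)x − (134)(10)(2.97) = 0
1835x² − 1340x − 3980 = 0
x = [1340 + √(1.796e+06 + 2.9212e+07)]/(2 × 1835) = 1.882 m

x = 1.88 m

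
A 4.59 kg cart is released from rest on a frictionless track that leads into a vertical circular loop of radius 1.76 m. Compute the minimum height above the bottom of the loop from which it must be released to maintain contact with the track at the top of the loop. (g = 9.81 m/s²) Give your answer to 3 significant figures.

h = 4.40 m

At the top, for minimum speed gravity alone supplies the centripetal force: mg = mv_top²/r ⇒ v_top² = gr = 17.27 m²/s²
Energy conservation from release height h to the top (height 2r): mgh = ½mv_top² + mg(2r)
h = v_top²/(2g) + 2r = r/2 + 2r = 5r/2 = 4.400 m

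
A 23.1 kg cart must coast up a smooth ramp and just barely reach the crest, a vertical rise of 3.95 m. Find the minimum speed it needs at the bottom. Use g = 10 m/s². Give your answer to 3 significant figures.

v = 8.89 m/s

At the top it is momentarily at rest, so all KE converts to PE: ½mv² = mgh
v = √(2gh) = √(2 × 10 × 3.95) = 8.888 m/s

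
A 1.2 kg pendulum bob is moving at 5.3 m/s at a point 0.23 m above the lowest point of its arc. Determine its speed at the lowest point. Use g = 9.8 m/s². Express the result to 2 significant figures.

v = 5.7 m/s

Energy conservation between the two points: ½mv₀² + mgh = ½mv²
The mass cancels from both sides.
v² = v₀² + 2gh = (5.3)² + 2(9.8)(0.23) = 32.598
v = √32.598 = 5.709 m/s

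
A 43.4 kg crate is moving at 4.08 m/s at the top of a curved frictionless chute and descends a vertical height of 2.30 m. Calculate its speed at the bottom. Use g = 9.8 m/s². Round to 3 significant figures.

Equating total energy at the two states: ½mv₀² + mgh = ½mv²
v² = v₀² + 2gh = (4.08)² + 2(9.8)(2.30) = 61.726
v = √61.726 = 7.857 m/s

v = 7.86 m/s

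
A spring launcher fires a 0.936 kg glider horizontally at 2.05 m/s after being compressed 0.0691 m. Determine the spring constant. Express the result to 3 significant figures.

k = 824 N/m

Energy stored in the spring equals the launch KE: ½kx² = ½mv²
k = mv²/x² = (0.936)(2.05)²/(0.0691)² = 823.8 N/m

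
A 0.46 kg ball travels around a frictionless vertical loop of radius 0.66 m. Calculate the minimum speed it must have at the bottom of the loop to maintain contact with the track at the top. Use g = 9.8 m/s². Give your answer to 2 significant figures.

v = 5.7 m/s

At the top: mg = mv_top²/r ⇒ v_top² = gr = 6.468 m²/s²
Energy from bottom to top (height 2r): ½mv_bot² = ½mv_top² + mg(2r)
v_bot² = gr + 4gr = 5gr = 32.34
v_bot = √(5gr) = 5.687 m/s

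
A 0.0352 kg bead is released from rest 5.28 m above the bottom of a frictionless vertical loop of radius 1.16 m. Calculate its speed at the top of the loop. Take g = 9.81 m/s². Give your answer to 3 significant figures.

v = 7.62 m/s

Energy conservation: mgh = ½mv_top² + mg(2r)
v_top² = 2g(h − 2r) = 2(9.81)(5.28 − 2.320) = 58.08
v_top = 7.621 m/s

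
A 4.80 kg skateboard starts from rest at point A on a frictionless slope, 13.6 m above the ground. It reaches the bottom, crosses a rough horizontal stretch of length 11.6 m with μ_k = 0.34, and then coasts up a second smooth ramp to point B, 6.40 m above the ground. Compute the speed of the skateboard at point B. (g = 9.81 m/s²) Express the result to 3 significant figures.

v = 7.99 m/s

Energy at A: mgh₁ = (4.80)(9.81)(13.6) = 640.40 J
Friction loss: W_f = μ_k mg d = 185.7 J
At B: ½mv² + mgh₂ = mgh₁ − W_f
½mv² = 640.40 − 185.7 − 301.36 = 153.32 J
v = √(2 × 153.32/4.80) = 7.993 m/s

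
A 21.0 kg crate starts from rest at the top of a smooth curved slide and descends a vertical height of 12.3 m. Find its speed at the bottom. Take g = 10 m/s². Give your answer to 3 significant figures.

v = 15.7 m/s

By conservation of mechanical energy, mgh = ½mv²
v = √(2gh) = √(2 × 10 × 12.3) = √246.00 = 15.68 m/s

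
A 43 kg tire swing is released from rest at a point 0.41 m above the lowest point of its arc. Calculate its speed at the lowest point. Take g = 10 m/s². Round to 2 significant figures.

v = 2.9 m/s

Mechanical energy is conserved (no friction): mgh = ½mv²
v = √(2gh) = √(2 × 10 × 0.41) = √8.2000 = 2.864 m/s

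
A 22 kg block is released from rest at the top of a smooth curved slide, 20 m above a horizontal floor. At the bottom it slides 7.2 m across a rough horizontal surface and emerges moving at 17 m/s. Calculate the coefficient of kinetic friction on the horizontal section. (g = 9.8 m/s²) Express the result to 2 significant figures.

Energy at the top = energy at the end + work done against friction:
mgh = ½mv² + μ_k m g d
mgh = 4312.0 J; ½mv² = 3179.0 J
W_f = 4312.0 − 3179.0 = 1133 J
μ_k = W_f/(mg·d) = 1133/(215.6 × 7.2) = 0.7299

μ_k = 0.73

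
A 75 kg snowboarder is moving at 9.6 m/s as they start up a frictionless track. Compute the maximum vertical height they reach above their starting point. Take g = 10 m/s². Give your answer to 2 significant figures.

h = 4.6 m

Setting KE at the bottom equal to PE gained: ½mv² = mgh
h = v²/(2g) = 9.6²/(2 × 10) = 4.608 m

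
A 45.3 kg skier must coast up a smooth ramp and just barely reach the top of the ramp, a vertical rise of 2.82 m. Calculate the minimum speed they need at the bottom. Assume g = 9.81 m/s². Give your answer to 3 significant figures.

At the top they are momentarily at rest, so all KE converts to PE: ½mv² = mgh
v = √(2gh) = √(2 × 9.81 × 2.82) = 7.438 m/s

v = 7.44 m/s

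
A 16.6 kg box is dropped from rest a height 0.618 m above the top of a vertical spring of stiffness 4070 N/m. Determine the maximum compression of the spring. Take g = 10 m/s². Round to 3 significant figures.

Take the reference level at the top of the uncompressed spring. At max compression the box has fallen H + x and is momentarily at rest:
mg(H + x) = ½kx²
½(4070)x² − (16.6)(10)x − (16.6)(10)(0.618) = 0
2035x² − 166.0x − 102.6 = 0
x = [166.0 + √(27556 + 835066)]/(2 × 2035) = 0.2690 m

x = 0.269 m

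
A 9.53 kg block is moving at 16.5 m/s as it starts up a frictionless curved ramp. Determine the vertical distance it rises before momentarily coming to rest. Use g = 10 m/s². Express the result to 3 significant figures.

h = 13.6 m

By energy conservation, ½mv² = mgh
h = v²/(2g) = 16.5²/(2 × 10) = 13.61 m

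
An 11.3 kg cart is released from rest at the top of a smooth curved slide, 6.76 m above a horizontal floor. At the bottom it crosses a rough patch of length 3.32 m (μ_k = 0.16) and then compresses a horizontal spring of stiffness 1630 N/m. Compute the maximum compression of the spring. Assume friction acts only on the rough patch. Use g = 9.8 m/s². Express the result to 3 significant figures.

Initial energy: E₁ = mgh = (11.3)(9.8)(6.76) = 748.60 J
Friction removes W_f = μ_k mg d = (0.16)(11.3)(9.8)(3.32) = 58.83 J
Energy reaching the spring: E = 748.60 − 58.83 = 689.78 J
At max compression ½kx² = E ⇒ x = √(2E/k) = √(2 × 689.78/1630) = 0.9200 m

x = 0.920 m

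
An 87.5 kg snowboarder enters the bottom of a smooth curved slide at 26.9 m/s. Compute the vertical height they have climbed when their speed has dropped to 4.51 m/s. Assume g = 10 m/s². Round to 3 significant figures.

Energy balance between the two points: ½mv₁² = ½mv₂² + mgh
h = (v₁² − v₂²)/(2g) = (26.9² − 4.51²)/(2 × 10) = 35.16 m

h = 35.2 m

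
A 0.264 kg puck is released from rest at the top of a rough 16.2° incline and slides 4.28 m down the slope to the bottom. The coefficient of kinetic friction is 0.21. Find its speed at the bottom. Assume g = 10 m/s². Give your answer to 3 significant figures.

Taking the bottom as reference, mgh = ½mv² + μ_k N L with h = L sinθ, N = mg cosθ:
mgh = mgL sinθ = (0.264)(10)(4.28)sin16.2° = 3.1524 J
W_f = μ_k mg cosθ · L = (0.21)(0.264)(10)cos16.2°·4.28 = 2.279 J
½mv² = 3.1524 − 2.279 = 0.87376 J
v = √(2 × 0.87376/0.264) = 2.573 m/s

v = 2.57 m/s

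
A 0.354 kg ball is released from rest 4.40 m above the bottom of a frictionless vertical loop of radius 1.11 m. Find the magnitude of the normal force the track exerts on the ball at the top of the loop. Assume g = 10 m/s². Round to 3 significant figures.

N = 10.4 N

Energy from release to top (height 2r): mgh = ½mv_top² + mg(2r)
v_top² = 2g(h − 2r) = 2(10)(4.40 − 2.220) = 43.600 m²/s²
At the top, both N and weight point toward the centre: N + mg = mv_top²/r
N = m(v_top²/r − g) = 0.354(43.600/1.11 − 10) = 10.36 N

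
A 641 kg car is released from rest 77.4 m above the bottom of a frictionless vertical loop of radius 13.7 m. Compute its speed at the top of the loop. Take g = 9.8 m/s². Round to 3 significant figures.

Energy conservation: mgh = ½mv_top² + mg(2r)
v_top² = 2g(h − 2r) = 2(9.8)(77.4 − 27.40) = 980.0
v_top = 31.30 m/s

v = 31.3 m/s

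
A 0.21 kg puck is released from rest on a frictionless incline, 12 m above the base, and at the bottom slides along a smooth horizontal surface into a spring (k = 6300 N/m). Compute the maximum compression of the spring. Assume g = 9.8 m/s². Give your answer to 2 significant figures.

Energy conservation (no friction) from release to max compression: mgh = ½kx²
x = √(2mgh/k) = √(2 × 0.21 × 9.8 × 12 / 6300) = 0.08854 m

x = 0.089 m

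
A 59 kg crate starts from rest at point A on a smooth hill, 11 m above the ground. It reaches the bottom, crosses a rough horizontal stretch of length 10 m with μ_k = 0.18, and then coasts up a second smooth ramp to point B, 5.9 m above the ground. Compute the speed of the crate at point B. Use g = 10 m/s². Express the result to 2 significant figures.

Energy at A: mgh₁ = (59)(10)(11) = 6490.0 J
Friction loss: W_f = μ_k mg d = 1062 J
At B: ½mv² + mgh₂ = mgh₁ − W_f
½mv² = 6490.0 − 1062 − 3481.0 = 1947.0 J
v = √(2 × 1947.0/59) = 8.124 m/s

v = 8.1 m/s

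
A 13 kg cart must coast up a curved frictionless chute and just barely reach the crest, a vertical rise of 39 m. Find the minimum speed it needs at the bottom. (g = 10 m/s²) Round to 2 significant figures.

At the top it is momentarily at rest, so all KE converts to PE: ½mv² = mgh
v = √(2gh) = √(2 × 10 × 39) = 27.93 m/s

v = 28 m/s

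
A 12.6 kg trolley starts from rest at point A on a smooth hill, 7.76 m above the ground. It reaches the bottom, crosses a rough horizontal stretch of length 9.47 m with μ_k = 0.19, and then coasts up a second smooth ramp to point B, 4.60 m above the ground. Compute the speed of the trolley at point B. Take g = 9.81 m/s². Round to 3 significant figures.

v = 5.17 m/s

Energy at A: mgh₁ = (12.6)(9.81)(7.76) = 959.18 J
Friction loss: W_f = μ_k mg d = 222.4 J
At B: ½mv² + mgh₂ = mgh₁ − W_f
½mv² = 959.18 − 222.4 − 568.59 = 168.19 J
v = √(2 × 168.19/12.6) = 5.167 m/s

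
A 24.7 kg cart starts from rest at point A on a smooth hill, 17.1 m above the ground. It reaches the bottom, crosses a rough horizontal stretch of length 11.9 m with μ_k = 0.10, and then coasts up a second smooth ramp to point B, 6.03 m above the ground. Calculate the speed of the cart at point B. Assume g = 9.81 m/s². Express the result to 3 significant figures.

Energy at A: mgh₁ = (24.7)(9.81)(17.1) = 4143.4 J
Friction loss: W_f = μ_k mg d = 288.3 J
At B: ½mv² + mgh₂ = mgh₁ − W_f
½mv² = 4143.4 − 288.3 − 1461.1 = 2394.0 J
v = √(2 × 2394.0/24.7) = 13.92 m/s

v = 13.9 m/s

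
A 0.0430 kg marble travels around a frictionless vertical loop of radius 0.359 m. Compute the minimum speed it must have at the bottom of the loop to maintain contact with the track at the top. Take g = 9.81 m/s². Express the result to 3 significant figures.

At the top: mg = mv_top²/r ⇒ v_top² = gr = 3.522 m²/s²
Energy from bottom to top (height 2r): ½mv_bot² = ½mv_top² + mg(2r)
v_bot² = gr + 4gr = 5gr = 17.61
v_bot = √(5gr) = 4.196 m/s

v = 4.20 m/s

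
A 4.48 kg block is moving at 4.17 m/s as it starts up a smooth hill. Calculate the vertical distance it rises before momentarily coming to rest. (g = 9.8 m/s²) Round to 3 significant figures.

By energy conservation, ½mv² = mgh
h = v²/(2g) = 4.17²/(2 × 9.8) = 0.8872 m

h = 0.887 m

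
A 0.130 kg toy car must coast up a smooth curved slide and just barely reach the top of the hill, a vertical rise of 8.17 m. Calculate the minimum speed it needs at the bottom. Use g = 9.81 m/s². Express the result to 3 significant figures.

v = 12.7 m/s

At the top it is momentarily at rest, so all KE converts to PE: ½mv² = mgh
v = √(2gh) = √(2 × 9.81 × 8.17) = 12.66 m/s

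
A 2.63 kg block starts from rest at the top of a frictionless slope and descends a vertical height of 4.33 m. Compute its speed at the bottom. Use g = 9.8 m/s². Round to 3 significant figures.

By conservation of mechanical energy, mgh = ½mv²
v = √(2gh) = √(2 × 9.8 × 4.33) = √84.868 = 9.212 m/s

v = 9.21 m/s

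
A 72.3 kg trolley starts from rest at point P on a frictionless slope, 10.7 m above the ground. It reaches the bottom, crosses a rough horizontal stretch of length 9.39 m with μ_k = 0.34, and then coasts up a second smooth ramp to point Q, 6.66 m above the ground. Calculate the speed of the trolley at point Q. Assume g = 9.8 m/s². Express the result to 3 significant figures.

v = 4.08 m/s

Energy at P: mgh₁ = (72.3)(9.8)(10.7) = 7581.4 J
Friction loss: W_f = μ_k mg d = 2262 J
At Q: ½mv² + mgh₂ = mgh₁ − W_f
½mv² = 7581.4 − 2262 − 4718.9 = 600.42 J
v = √(2 × 600.42/72.3) = 4.075 m/s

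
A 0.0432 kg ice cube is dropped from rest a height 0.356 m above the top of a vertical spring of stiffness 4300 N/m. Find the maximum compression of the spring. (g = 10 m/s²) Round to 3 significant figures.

Take the reference level at the top of the uncompressed spring. At max compression the cube has fallen H + x and is momentarily at rest:
mg(H + x) = ½kx²
½(4300)x² − (0.0432)(10)x − (0.0432)(10)(0.356) = 0
2150x² − 0.4320x − 0.1538 = 0
x = [0.4320 + √(0.1866 + 1322.6)]/(2 × 2150) = 0.008559 m

x = 0.00856 m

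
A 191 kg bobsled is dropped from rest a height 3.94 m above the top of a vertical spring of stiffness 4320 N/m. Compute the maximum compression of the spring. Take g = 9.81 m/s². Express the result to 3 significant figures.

x = 2.33 m

Let x be the compression. The total drop is H + x, and the bobsled is instantaneously at rest at max compression, so energy conservation gives:
mg(H + x) = ½kx²
½(4320)x² − (191)(9.81)x − (191)(9.81)(3.94) = 0
2160x² − 1874x − 7382 = 0
x = [1874 + √(3.511e+06 + 6.3784e+07)]/(2 × 2160) = 2.333 m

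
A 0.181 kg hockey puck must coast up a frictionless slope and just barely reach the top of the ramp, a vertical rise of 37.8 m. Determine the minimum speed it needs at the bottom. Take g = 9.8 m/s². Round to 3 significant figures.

At the top it is momentarily at rest, so all KE converts to PE: ½mv² = mgh
v = √(2gh) = √(2 × 9.8 × 37.8) = 27.22 m/s

v = 27.2 m/s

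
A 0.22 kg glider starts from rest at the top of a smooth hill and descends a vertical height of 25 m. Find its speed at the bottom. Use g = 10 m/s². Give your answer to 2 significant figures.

Mechanical energy is conserved (no friction): mgh = ½mv²
v = √(2gh) = √(2 × 10 × 25) = √500.00 = 22.36 m/s

v = 22 m/s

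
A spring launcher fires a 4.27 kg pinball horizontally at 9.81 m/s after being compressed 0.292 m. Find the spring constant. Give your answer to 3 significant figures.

k = 4820 N/m

½kx² = ½mv²
k = mv²/x² = (4.27)(9.81)²/(0.292)² = 4819 N/m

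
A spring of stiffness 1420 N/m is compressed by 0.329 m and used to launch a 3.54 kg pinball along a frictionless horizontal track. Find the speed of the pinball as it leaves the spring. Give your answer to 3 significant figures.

The pinball leaves the spring when the spring is at natural length, so ½kx² = ½mv²
v = x√(k/m) = 0.329 × √(1420/3.54) = 6.589 m/s

v = 6.59 m/s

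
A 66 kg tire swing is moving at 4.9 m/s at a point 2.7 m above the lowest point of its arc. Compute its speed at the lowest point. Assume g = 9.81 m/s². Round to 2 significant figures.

Energy conservation between the two points: ½mv₀² + mgh = ½mv²
v² = v₀² + 2gh = (4.9)² + 2(9.81)(2.7) = 76.984
v = √76.984 = 8.774 m/s

v = 8.8 m/s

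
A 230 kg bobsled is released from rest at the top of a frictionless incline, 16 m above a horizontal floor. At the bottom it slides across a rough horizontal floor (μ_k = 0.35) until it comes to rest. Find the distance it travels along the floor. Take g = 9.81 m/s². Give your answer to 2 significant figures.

Energy bookkeeping (friction removes W_f = μ_k N d):
At rest all PE has been dissipated by friction: mgh = μ_k m g d
d = h/μ_k = 16/0.35 = 45.71 m

d = 46 m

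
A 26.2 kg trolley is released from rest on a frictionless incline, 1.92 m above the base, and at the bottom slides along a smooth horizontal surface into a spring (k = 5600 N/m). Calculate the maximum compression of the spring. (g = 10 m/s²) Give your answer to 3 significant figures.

At max compression the trolley is momentarily at rest: mgh = ½kx²
x = √(2mgh/k) = √(2 × 26.2 × 10 × 1.92 / 5600) = 0.4239 m

x = 0.424 m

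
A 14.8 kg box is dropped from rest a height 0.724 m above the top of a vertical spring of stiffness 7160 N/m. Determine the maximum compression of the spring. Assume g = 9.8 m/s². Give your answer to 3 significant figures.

x = 0.193 m

Let x be the compression. The total drop is H + x, and the box is instantaneously at rest at max compression, so energy conservation gives:
mg(H + x) = ½kx²
½(7160)x² − (14.8)(9.8)x − (14.8)(9.8)(0.724) = 0
3580x² − 145.0x − 105.0 = 0
x = [145.0 + √(21037 + 1.5037e+06)]/(2 × 3580) = 0.1927 m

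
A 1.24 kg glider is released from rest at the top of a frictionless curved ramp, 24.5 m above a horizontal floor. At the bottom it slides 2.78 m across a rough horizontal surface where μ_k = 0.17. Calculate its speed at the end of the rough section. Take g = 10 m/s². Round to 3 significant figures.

Energy bookkeeping (friction removes W_f = μ_k N d):
mgh = ½mv² + μ_k m g d
W_f = μ_k mg d = (0.17)(1.24)(10)(2.78) = 5.860 J
½mv² = mgh − W_f = 303.80 − 5.860 = 297.94 J
v = √(2 × 297.94/1.24) = 21.92 m/s

v = 21.9 m/s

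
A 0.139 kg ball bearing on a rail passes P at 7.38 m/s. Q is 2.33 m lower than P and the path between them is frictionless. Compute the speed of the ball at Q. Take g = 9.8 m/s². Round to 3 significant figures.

v = 10.0 m/s

Energy conservation between the two points: ½mv₀² + mgh = ½mv²
v² = v₀² + 2gh = (7.38)² + 2(9.8)(2.33) = 100.13
v = √100.13 = 10.01 m/s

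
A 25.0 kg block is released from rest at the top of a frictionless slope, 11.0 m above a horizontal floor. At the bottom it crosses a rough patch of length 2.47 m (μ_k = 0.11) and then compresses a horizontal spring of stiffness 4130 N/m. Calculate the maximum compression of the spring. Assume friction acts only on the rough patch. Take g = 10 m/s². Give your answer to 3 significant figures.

x = 1.14 m

Initial energy: E₁ = mgh = (25.0)(10)(11.0) = 2750.0 J
Friction removes W_f = μ_k mg d = (0.11)(25.0)(10)(2.47) = 67.93 J
Energy reaching the spring: E = 2750.0 − 67.93 = 2682.1 J
At max compression ½kx² = E ⇒ x = √(2E/k) = √(2 × 2682.1/4130) = 1.140 m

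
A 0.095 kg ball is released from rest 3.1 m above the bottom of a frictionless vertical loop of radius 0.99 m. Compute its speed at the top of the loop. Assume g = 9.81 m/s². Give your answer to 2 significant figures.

v = 4.7 m/s

Energy conservation: mgh = ½mv_top² + mg(2r)
v_top² = 2g(h − 2r) = 2(9.81)(3.1 − 1.980) = 21.97
v_top = 4.688 m/s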